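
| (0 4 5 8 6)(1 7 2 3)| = 20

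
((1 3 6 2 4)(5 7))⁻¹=(1 4 2 6 3)(5 7)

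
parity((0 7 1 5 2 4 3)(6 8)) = odd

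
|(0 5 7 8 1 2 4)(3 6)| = 14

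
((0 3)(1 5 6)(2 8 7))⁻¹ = (0 3)(1 6 5)(2 7 8)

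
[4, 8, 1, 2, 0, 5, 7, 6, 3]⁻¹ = [4, 2, 3, 8, 0, 5, 7, 6, 1]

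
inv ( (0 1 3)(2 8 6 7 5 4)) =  (0 3 1)(2 4 5 7 6 8)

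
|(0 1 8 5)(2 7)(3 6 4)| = 12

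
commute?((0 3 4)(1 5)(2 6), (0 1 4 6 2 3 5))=no:(0 3 4)(1 5)(2 6) * (0 1 4 6 2 3 5)=(0 5 4 1)(3 6), (0 1 4 6 2 3 5) * (0 3 4)(1 5)(2 6)=(0 5 3 1)(2 4)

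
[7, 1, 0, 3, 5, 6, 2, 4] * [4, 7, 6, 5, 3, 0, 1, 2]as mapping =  [0→2, 1→7, 2→4, 3→5, 4→0, 5→1, 6→6, 7→3]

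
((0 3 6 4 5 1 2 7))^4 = (0 5)(1 3)(2 6)(4 7)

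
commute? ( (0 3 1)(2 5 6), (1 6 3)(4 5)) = no: (0 3 1)(2 5 6)*(1 6 3)(4 5) = (0 1)(2 4 5 3 6), (1 6 3)(4 5)*(0 3 1)(2 5 6) = (0 3)(1 2 5 4 6)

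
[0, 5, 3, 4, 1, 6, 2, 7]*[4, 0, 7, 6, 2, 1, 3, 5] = [4, 1, 6, 2, 0, 3, 7, 5] 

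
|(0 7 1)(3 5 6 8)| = 12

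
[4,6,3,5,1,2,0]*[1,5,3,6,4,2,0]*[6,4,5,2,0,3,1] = [0,6,1,5,3,2,4]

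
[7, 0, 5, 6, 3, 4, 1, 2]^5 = [3, 4, 1, 2, 7, 0, 5, 6]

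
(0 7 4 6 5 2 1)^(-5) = (0 4 5 1 7 6 2)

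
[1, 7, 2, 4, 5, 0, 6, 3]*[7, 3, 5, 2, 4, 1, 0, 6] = [3, 6, 5, 4, 1, 7, 0, 2]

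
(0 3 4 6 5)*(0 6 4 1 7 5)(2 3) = (0 2 3 1 7 5 6)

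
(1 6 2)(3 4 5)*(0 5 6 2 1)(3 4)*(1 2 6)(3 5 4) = (0 4 1 6 2)(3 5)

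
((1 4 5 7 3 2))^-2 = (1 3 5)(2 7 4)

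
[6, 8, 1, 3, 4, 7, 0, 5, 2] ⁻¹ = [6, 2, 8, 3, 4, 7, 0, 5, 1] 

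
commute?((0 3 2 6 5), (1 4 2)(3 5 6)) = no:(0 3 2 6 5)*(1 4 2)(3 5 6) = (0 5)(1 4 2 3), (1 4 2)(3 5 6)*(0 3 2 6 5) = (0 3)(1 4 6 2)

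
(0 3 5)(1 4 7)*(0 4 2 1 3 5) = (0 5 4 7 3)(1 2)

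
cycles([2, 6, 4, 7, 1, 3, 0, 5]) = (0 2 4 1 6)(3 7 5)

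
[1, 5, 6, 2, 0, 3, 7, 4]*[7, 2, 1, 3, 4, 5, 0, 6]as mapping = [0→2, 1→5, 2→0, 3→1, 4→7, 5→3, 6→6, 7→4]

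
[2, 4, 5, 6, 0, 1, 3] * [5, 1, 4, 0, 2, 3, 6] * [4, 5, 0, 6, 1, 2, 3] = [1, 0, 6, 3, 2, 5, 4]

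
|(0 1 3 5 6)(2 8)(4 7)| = 10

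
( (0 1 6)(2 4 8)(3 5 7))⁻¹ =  (0 6 1)(2 8 4)(3 7 5)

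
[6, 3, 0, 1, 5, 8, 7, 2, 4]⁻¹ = [2, 3, 7, 1, 8, 4, 0, 6, 5]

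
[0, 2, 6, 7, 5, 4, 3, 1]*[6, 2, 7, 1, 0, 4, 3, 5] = [6, 7, 3, 5, 4, 0, 1, 2]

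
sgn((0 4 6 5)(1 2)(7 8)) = -1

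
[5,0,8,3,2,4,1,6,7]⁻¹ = [1,6,4,3,5,0,7,8,2]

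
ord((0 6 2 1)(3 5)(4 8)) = 4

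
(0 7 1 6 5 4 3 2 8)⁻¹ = (0 8 2 3 4 5 6 1 7)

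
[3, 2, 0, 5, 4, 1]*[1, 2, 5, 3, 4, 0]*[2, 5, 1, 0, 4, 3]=[0, 3, 5, 2, 4, 1]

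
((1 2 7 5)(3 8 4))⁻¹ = (1 5 7 2)(3 4 8)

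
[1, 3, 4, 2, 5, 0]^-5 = [1, 3, 4, 2, 5, 0]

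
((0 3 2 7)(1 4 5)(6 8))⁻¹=(0 7 2 3)(1 5 4)(6 8)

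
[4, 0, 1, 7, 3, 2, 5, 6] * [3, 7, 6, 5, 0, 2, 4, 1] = [0, 3, 7, 1, 5, 6, 2, 4]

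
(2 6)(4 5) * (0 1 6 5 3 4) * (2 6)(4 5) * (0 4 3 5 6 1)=(1 2 3 6)(4 5)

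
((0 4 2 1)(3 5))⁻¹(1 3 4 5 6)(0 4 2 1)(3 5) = (0 5 2 3 6)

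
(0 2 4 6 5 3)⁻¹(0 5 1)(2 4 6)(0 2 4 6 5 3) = (1 2 3)(4 6 5)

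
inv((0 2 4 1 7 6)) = (0 6 7 1 4 2)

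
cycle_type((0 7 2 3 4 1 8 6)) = 8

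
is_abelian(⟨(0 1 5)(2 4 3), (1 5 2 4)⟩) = no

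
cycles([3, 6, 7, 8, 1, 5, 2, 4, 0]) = (0 3 8)(1 6 2 7 4)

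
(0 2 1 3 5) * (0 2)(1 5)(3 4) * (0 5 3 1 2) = (0 5)(1 4)(2 3)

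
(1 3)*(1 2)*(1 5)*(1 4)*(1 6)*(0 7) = (0 7)(1 3 2 5 4 6)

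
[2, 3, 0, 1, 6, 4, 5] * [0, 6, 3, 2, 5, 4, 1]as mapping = [0→3, 1→2, 2→0, 3→6, 4→1, 5→5, 6→4]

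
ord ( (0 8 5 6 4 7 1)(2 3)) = 14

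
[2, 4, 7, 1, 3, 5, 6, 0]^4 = [2, 4, 7, 1, 3, 5, 6, 0]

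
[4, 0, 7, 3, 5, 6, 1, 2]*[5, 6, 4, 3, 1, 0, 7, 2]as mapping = [0→1, 1→5, 2→2, 3→3, 4→0, 5→7, 6→6, 7→4]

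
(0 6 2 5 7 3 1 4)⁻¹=(0 4 1 3 7 5 2 6)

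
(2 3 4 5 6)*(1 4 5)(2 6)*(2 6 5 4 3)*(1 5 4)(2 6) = (1 3)(2 6 4 5)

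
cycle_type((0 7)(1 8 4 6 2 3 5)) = 2.7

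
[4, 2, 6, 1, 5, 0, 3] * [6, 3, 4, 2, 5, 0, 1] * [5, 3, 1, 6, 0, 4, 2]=[4, 0, 3, 6, 5, 2, 1]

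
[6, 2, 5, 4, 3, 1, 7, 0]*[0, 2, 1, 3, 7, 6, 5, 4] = [5, 1, 6, 7, 3, 2, 4, 0]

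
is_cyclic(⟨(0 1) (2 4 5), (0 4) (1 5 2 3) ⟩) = no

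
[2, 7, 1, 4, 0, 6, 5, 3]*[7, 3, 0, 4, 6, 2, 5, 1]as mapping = [0→0, 1→1, 2→3, 3→6, 4→7, 5→5, 6→2, 7→4]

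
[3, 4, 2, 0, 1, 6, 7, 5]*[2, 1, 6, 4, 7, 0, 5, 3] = [4, 7, 6, 2, 1, 5, 3, 0]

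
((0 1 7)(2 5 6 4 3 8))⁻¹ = (0 7 1)(2 8 3 4 6 5)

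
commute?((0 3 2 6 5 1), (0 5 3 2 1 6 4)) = no:(0 3 2 6 5 1) * (0 5 3 2 1 6 4) = (0 2 4)(1 5 6 3), (0 5 3 2 1 6 4) * (0 3 2 6 5 1) = (0 1 5 2)(3 6 4)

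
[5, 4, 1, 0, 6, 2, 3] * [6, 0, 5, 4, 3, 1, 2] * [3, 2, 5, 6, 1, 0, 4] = [2, 6, 3, 4, 5, 0, 1]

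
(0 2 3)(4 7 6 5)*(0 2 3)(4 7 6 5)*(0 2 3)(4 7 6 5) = (4 5 6 7)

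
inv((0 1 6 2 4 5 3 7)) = (0 7 3 5 4 2 6 1)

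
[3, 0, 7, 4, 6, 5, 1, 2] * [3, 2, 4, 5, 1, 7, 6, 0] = [5, 3, 0, 1, 6, 7, 2, 4]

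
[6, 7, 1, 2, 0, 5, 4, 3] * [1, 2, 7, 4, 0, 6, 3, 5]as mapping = [0→3, 1→5, 2→2, 3→7, 4→1, 5→6, 6→0, 7→4]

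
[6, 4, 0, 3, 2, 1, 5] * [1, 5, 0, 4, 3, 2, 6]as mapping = [0→6, 1→3, 2→1, 3→4, 4→0, 5→5, 6→2]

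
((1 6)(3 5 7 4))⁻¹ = (1 6)(3 4 7 5)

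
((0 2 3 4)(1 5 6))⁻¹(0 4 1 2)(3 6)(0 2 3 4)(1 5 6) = (0 5 3 2)(1 4)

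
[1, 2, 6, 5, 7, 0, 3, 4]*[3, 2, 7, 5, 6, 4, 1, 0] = [2, 7, 1, 4, 0, 3, 5, 6]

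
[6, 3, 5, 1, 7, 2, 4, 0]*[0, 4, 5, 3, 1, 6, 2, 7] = [2, 3, 6, 4, 7, 5, 1, 0]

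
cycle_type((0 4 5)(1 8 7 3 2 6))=3.6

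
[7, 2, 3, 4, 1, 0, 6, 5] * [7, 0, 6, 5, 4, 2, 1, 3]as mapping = [0→3, 1→6, 2→5, 3→4, 4→0, 5→7, 6→1, 7→2]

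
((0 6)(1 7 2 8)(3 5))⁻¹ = (0 6)(1 8 2 7)(3 5)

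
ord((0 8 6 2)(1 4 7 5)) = 4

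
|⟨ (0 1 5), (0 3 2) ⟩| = 60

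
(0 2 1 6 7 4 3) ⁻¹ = (0 3 4 7 6 1 2) 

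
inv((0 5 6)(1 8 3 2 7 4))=(0 6 5)(1 4 7 2 3 8)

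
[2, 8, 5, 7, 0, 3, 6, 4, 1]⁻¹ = [4, 8, 0, 5, 7, 2, 6, 3, 1]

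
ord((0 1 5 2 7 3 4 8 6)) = 9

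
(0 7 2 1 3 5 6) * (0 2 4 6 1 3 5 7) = (1 5)(2 3 7 4 6)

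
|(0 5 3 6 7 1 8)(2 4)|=14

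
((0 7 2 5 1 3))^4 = (0 1 2)(3 5 7)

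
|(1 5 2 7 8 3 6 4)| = 8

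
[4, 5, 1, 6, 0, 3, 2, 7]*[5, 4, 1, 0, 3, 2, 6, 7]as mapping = [0→3, 1→2, 2→4, 3→6, 4→5, 5→0, 6→1, 7→7]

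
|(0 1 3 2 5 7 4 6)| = 8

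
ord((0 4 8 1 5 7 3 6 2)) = 9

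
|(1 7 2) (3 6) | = 6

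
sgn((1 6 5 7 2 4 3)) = 1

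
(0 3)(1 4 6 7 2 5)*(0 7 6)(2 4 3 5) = (0 5 1 3 7 4)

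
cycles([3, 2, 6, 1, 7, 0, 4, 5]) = (0 3 1 2 6 4 7 5)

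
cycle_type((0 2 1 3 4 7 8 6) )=8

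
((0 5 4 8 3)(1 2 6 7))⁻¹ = (0 3 8 4 5)(1 7 6 2)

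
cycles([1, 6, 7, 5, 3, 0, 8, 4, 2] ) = (0 1 6 8 2 7 4 3 5)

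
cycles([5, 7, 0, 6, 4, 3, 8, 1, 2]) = (0 5 3 6 8 2)(1 7)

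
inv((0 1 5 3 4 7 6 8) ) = (0 8 6 7 4 3 5 1) 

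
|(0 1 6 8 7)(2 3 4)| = 15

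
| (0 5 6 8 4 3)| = 6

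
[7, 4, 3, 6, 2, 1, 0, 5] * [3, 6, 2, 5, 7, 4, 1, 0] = [0, 7, 5, 1, 2, 6, 3, 4]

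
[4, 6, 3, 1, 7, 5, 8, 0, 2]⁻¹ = [7, 3, 8, 2, 0, 5, 1, 4, 6]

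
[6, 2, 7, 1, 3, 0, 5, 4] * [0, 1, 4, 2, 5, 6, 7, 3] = [7, 4, 3, 1, 2, 0, 6, 5]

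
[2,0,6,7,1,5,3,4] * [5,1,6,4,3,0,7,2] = [6,5,7,2,1,0,4,3]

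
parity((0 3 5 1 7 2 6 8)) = odd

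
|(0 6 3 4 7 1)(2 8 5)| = 6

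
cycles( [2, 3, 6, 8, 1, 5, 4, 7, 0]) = (0 2 6 4 1 3 8)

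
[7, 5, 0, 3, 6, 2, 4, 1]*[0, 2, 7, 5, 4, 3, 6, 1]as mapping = [0→1, 1→3, 2→0, 3→5, 4→6, 5→7, 6→4, 7→2]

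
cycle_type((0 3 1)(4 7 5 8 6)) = 3.5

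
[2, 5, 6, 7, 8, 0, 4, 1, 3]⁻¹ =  [5, 7, 0, 8, 6, 1, 2, 3, 4]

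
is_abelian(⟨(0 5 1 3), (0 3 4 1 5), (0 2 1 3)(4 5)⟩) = no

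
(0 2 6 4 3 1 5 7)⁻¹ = (0 7 5 1 3 4 6 2)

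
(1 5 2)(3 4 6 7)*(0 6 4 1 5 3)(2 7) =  (0 6 2 5 7)(1 3)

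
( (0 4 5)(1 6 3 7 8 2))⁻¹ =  (0 5 4)(1 2 8 7 3 6)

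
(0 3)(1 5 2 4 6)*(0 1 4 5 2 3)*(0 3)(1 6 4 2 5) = (0 3 6 2 1 5)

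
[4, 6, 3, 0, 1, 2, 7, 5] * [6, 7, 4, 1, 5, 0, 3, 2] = [5, 3, 1, 6, 7, 4, 2, 0]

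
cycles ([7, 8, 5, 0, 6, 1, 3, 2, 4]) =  (0 7 2 5 1 8 4 6 3)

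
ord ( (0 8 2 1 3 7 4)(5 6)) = 14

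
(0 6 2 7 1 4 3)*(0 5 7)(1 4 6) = (0 1 6 2)(3 5 7 4)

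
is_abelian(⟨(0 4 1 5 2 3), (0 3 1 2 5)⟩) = no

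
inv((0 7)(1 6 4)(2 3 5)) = (0 7)(1 4 6)(2 5 3)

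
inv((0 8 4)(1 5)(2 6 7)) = (0 4 8)(1 5)(2 7 6)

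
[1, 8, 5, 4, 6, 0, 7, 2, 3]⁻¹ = [5, 0, 7, 8, 3, 2, 4, 6, 1]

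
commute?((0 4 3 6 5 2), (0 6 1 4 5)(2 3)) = no:(0 4 3 6 5 2)*(0 6 1 4 5)(2 3) = (0 5 3 1 4 2 6), (0 6 1 4 5)(2 3)*(0 4 3 6 5 2) = (0 5 4 2 6 1 3)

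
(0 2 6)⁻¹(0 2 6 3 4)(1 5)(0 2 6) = (0 3 4 2 6)(1 5)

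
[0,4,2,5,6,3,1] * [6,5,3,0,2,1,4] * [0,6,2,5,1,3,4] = [4,2,5,6,1,0,3]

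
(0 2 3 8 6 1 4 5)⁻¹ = (0 5 4 1 6 8 3 2)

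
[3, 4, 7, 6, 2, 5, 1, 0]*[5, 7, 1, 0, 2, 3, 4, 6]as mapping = [0→0, 1→2, 2→6, 3→4, 4→1, 5→3, 6→7, 7→5]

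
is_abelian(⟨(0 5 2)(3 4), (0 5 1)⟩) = no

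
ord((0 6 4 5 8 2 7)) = 7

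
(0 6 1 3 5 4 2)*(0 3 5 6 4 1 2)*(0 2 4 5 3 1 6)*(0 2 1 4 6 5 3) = (0 3 2 4 1) 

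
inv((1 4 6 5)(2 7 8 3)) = (1 5 6 4)(2 3 8 7)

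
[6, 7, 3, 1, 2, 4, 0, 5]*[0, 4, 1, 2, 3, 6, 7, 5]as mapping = [0→7, 1→5, 2→2, 3→4, 4→1, 5→3, 6→0, 7→6]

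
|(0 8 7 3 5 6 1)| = 7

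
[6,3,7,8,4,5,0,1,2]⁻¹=[6,7,8,1,4,5,0,2,3]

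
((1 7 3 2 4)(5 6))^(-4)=(1 7 3 2 4)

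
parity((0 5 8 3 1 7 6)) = even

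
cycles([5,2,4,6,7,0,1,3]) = (0 5)(1 2 4 7 3 6)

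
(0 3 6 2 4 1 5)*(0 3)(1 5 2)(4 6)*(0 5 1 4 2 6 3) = (0 5)(1 6 4)(2 3)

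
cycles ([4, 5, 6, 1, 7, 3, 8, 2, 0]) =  (0 4 7 2 6 8)(1 5 3)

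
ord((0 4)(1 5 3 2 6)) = 10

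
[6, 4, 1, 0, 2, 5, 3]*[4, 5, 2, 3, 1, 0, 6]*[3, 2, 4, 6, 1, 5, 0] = [0, 2, 5, 1, 4, 3, 6]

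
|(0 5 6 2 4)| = 5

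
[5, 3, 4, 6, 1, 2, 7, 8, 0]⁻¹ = [8, 4, 5, 1, 2, 0, 3, 6, 7]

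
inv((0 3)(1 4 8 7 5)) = (0 3)(1 5 7 8 4)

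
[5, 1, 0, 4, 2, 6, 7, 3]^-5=[6, 1, 5, 2, 0, 7, 3, 4]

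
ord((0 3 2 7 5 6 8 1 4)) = 9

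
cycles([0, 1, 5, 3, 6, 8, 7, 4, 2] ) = (2 5 8) (4 6 7) 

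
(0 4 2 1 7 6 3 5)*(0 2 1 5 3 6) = (0 4 1 7)(2 5)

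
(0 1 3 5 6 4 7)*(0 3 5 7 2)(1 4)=(0 4 2)(1 5 6)(3 7)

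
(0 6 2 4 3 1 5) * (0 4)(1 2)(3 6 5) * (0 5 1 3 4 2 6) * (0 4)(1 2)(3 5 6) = (0 2 6 5 1)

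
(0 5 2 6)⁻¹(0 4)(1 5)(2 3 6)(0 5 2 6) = (0 6 3)(1 2)(4 5)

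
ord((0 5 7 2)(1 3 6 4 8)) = 20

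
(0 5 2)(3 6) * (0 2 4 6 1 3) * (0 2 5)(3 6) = (1 6 2 5 4 3)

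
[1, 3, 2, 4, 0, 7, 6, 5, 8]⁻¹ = [4, 0, 2, 1, 3, 7, 6, 5, 8]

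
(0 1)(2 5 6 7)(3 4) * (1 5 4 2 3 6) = (0 5 1)(2 4 6 7 3)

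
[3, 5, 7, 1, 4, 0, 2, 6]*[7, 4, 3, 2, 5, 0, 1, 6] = [2, 0, 6, 4, 5, 7, 3, 1]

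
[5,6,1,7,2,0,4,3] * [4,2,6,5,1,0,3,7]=[0,3,2,7,6,4,1,5]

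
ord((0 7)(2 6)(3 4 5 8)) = 4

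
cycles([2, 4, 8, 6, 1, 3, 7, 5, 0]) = (0 2 8)(1 4)(3 6 7 5)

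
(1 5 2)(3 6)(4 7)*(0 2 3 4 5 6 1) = (0 2)(1 6 4 7 5 3)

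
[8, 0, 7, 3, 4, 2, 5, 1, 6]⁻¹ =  [1, 7, 5, 3, 4, 6, 8, 2, 0]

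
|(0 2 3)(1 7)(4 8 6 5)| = 12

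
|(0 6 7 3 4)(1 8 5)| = 15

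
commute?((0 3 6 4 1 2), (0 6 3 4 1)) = no:(0 3 6 4 1 2)*(0 6 3 4 1) = (0 4)(1 2 6), (0 6 3 4 1)*(0 3 6 4 1 2) = (0 4 2)(1 3)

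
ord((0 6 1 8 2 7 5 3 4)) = 9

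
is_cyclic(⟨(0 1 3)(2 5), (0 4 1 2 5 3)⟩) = no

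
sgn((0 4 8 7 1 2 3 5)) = -1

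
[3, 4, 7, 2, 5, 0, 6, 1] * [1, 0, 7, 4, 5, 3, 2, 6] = [4, 5, 6, 7, 3, 1, 2, 0]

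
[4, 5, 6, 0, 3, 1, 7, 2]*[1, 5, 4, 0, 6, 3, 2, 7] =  [6, 3, 2, 1, 0, 5, 7, 4]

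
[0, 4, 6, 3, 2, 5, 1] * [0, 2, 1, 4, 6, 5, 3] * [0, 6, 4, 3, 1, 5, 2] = [0, 2, 3, 1, 6, 5, 4]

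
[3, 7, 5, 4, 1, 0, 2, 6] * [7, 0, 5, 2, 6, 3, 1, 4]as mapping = [0→2, 1→4, 2→3, 3→6, 4→0, 5→7, 6→5, 7→1]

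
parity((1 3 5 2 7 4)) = odd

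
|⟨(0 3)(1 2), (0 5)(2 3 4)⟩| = 720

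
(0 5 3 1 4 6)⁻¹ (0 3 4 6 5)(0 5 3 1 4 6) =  (0 3 5 1 6)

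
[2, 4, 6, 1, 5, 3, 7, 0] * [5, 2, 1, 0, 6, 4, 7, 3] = [1, 6, 7, 2, 4, 0, 3, 5]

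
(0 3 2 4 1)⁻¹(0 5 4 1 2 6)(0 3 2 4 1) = (0 4 6 3 5 1)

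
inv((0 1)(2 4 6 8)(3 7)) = (0 1)(2 8 6 4)(3 7)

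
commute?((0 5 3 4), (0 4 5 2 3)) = no:(0 5 3 4)*(0 4 5 2 3) = (0 2 3 5), (0 4 5 2 3)*(0 5 3 4) = (2 4 3 5)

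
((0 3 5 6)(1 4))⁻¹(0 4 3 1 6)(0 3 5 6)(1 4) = (0 3 1 5 4)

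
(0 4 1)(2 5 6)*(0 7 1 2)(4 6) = (0 6)(1 7)(2 5 4)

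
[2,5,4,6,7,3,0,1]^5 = [5,2,3,7,6,4,1,0]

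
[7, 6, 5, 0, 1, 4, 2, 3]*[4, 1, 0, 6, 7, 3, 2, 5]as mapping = [0→5, 1→2, 2→3, 3→4, 4→1, 5→7, 6→0, 7→6]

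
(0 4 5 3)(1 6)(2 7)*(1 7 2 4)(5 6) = (0 1 5 3)(4 6 7)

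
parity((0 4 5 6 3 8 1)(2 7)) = odd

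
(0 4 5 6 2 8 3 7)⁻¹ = (0 7 3 8 2 6 5 4)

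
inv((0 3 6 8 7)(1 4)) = (0 7 8 6 3)(1 4)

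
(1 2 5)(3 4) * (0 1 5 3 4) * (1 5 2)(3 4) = (0 5 2 4 3)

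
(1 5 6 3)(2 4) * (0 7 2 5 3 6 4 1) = (0 7 2 1 3)(4 5)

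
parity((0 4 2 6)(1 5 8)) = odd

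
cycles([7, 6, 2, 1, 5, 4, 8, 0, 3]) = (0 7)(1 6 8 3)(4 5)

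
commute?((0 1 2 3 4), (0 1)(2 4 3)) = no:(0 1 2 3 4) * (0 1)(2 4 3) = (1 4), (0 1)(2 4 3) * (0 1 2 3 4) = (0 2)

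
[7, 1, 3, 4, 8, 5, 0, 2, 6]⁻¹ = [6, 1, 7, 2, 3, 5, 8, 0, 4]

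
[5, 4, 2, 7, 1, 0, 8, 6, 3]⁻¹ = [5, 4, 2, 8, 1, 0, 7, 3, 6]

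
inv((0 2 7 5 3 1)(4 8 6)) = (0 1 3 5 7 2)(4 6 8)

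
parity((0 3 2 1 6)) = even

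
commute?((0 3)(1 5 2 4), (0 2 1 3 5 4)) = no:(0 3)(1 5 2 4) * (0 2 1 3 5 4) = (0 5 1 4 3 2), (0 2 1 3 5 4) * (0 3)(1 5 2 4) = (0 4 3 2 5 1)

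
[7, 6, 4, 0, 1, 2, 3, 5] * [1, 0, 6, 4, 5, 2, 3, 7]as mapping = [0→7, 1→3, 2→5, 3→1, 4→0, 5→6, 6→4, 7→2]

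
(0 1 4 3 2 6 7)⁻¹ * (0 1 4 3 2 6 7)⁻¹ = (0 6 3 1 7 2 4)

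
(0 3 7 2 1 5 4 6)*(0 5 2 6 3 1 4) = (0 1 2 4 3 7 6 5)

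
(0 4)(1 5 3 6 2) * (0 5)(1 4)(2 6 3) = (0 1)(2 4 5)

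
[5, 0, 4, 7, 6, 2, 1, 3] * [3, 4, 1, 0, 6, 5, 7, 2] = [5, 3, 6, 2, 7, 1, 4, 0]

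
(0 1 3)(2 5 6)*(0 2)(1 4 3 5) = (0 4 3 2 1 5 6)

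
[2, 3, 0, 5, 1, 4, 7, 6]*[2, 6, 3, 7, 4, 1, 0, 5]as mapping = [0→3, 1→7, 2→2, 3→1, 4→6, 5→4, 6→5, 7→0]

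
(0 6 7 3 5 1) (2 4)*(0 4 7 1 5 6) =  (1 4 2 7 3 6) 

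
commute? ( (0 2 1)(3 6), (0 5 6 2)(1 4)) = no: (0 2 1)(3 6)*(0 5 6 2)(1 4) = (1 5 6 3 2 4), (0 5 6 2)(1 4)*(0 2 1)(3 6) = (0 5 3 6 1 4)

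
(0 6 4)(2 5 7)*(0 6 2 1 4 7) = (0 2 5)(1 4 6 7)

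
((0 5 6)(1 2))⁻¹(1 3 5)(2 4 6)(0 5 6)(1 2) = (0 1 4)(2 3 6)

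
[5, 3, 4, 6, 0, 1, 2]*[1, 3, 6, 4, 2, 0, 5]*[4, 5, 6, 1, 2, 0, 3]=[4, 2, 6, 0, 5, 1, 3]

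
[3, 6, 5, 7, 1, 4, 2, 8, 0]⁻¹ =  [8, 4, 6, 0, 5, 2, 1, 3, 7]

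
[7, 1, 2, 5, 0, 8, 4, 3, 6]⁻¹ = [4, 1, 2, 7, 6, 3, 8, 0, 5]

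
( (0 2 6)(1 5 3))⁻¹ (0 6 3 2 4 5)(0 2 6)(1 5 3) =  (0 1 6 4 3 2)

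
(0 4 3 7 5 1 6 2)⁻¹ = (0 2 6 1 5 7 3 4)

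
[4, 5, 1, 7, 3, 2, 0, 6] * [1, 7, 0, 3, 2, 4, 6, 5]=[2, 4, 7, 5, 3, 0, 1, 6]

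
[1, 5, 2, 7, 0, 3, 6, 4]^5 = [4, 0, 2, 5, 7, 1, 6, 3]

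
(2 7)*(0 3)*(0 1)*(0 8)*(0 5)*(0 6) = (0 3 1 8 5 6)(2 7)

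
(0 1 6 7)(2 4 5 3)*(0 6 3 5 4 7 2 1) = (1 3)(2 7 6)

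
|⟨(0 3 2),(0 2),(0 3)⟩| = 6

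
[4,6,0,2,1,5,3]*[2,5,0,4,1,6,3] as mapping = [0→1,1→3,2→2,3→0,4→5,5→6,6→4] 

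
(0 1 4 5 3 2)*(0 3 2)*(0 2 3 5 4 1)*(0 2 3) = (0 2 5)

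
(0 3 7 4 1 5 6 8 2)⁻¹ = (0 2 8 6 5 1 4 7 3)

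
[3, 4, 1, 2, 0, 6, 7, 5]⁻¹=[4, 2, 3, 0, 1, 7, 5, 6]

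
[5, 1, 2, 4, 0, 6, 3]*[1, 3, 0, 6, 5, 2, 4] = [2, 3, 0, 5, 1, 4, 6]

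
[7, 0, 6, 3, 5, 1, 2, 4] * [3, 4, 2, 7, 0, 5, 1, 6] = [6, 3, 1, 7, 5, 4, 2, 0]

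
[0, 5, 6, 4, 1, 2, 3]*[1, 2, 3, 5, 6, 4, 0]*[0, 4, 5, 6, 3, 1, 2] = [4, 3, 0, 2, 5, 6, 1]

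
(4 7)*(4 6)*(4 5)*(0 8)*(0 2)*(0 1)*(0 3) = (0 8 2 1 3)(4 7 6 5)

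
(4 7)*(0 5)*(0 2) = (0 5 2)(4 7)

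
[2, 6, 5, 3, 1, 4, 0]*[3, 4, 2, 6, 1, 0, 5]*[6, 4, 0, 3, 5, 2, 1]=[0, 2, 6, 1, 5, 4, 3]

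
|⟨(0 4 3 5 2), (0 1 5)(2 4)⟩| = 720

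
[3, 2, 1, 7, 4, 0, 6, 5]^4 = [0, 1, 2, 3, 4, 5, 6, 7]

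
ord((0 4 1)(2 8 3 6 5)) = 15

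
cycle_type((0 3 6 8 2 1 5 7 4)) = 9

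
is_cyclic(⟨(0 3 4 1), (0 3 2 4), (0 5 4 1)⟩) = no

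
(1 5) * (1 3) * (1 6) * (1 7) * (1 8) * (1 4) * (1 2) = (1 5 3 6 7 8 4 2)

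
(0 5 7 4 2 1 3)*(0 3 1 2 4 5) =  (5 7)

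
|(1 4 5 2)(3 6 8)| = 12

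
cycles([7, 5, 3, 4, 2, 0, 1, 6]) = (0 7 6 1 5)(2 3 4)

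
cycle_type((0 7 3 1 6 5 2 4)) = 8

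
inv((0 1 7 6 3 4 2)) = (0 2 4 3 6 7 1)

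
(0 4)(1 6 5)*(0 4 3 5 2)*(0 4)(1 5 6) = (0 3 6 2 4)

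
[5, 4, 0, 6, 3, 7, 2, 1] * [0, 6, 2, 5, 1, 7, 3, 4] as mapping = [0→7, 1→1, 2→0, 3→3, 4→5, 5→4, 6→2, 7→6] 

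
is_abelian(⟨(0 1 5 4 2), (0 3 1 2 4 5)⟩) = no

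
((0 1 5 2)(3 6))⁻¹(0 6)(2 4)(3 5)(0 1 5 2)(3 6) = (0 4)(1 3)(2 6)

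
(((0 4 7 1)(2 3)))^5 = (0 4 7 1)(2 3)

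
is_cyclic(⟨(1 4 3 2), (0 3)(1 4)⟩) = no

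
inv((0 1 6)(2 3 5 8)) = (0 6 1)(2 8 5 3)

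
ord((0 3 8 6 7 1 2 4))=8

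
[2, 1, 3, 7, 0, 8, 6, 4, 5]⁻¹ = [4, 1, 0, 2, 7, 8, 6, 3, 5]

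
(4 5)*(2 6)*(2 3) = (2 6 3)(4 5)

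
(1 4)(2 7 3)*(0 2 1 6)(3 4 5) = (0 2 7 4 6)(1 5 3)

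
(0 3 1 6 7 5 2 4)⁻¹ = (0 4 2 5 7 6 1 3)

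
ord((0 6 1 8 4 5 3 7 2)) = 9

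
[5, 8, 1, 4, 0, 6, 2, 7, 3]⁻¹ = [4, 2, 6, 8, 3, 0, 5, 7, 1]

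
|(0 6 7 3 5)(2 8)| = 10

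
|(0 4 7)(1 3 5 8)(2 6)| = 12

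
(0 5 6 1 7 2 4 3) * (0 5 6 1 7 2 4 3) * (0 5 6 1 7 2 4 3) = (0 1 4 5 7 3 6 2)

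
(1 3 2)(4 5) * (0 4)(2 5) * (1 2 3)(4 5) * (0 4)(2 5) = (0 2 5 4 3)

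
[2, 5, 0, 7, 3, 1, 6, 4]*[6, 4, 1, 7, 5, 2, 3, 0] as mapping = [0→1, 1→2, 2→6, 3→0, 4→7, 5→4, 6→3, 7→5] 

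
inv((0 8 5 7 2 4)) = (0 4 2 7 5 8)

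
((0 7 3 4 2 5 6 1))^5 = (0 5 3 1 2 7 6 4)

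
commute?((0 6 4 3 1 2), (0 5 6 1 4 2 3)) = no:(0 6 4 3 1 2)*(0 5 6 1 4 2 3) = (0 1 3 4)(2 5 6), (0 5 6 1 4 2 3)*(0 6 4 3 1 2) = (0 5 4)(1 3 6 2)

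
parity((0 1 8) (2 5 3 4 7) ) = even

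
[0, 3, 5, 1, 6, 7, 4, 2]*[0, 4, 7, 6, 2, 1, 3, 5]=[0, 6, 1, 4, 3, 5, 2, 7]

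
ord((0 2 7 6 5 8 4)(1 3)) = 14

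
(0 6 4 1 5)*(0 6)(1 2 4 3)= (1 5 6 3)(2 4)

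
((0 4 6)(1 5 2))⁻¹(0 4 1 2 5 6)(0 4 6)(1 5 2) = (0 4 6 5 1 2)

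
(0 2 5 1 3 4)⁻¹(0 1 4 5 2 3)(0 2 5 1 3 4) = (0 1 5 4 2 3)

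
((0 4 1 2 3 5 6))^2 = (0 1 3 6 4 2 5)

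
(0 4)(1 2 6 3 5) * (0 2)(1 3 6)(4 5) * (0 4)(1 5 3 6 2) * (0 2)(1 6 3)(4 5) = (0 1 5 3 2 4 6)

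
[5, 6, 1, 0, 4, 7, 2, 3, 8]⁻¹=[3, 2, 6, 7, 4, 0, 1, 5, 8]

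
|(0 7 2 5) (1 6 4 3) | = 4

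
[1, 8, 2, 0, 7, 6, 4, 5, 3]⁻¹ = [3, 0, 2, 8, 6, 7, 5, 4, 1]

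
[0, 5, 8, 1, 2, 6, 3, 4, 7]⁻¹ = [0, 3, 4, 6, 7, 1, 5, 8, 2]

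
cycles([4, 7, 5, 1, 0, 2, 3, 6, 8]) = (0 4)(1 7 6 3)(2 5)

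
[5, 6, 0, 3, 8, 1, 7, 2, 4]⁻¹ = [2, 5, 7, 3, 8, 0, 1, 6, 4]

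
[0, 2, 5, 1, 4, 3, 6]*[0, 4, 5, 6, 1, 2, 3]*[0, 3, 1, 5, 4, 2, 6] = [0, 2, 1, 4, 3, 6, 5]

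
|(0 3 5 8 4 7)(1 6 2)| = 6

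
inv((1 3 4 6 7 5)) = (1 5 7 6 4 3)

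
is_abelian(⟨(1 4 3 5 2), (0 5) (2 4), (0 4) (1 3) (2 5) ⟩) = no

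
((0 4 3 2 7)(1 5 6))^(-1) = (0 7 2 3 4)(1 6 5)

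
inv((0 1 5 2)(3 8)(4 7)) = (0 2 5 1)(3 8)(4 7)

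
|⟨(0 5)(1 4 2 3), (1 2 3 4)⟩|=48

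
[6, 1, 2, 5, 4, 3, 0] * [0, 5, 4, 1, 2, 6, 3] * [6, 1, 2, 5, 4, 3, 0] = [5, 3, 4, 0, 2, 1, 6]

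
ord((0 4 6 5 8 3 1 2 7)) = 9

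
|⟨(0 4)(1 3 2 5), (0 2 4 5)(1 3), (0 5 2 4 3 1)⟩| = 720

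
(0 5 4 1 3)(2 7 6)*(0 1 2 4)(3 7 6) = (0 5)(1 7 3)(2 6 4)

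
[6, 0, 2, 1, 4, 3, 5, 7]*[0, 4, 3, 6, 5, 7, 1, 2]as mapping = [0→1, 1→0, 2→3, 3→4, 4→5, 5→6, 6→7, 7→2]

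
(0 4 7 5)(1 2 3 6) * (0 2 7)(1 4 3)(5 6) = (0 3 5 2 1 7 6 4)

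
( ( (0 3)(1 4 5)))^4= (1 4 5)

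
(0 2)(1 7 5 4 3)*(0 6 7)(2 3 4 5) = (0 3 1)(2 6 7)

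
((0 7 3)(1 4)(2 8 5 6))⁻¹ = (0 3 7)(1 4)(2 6 5 8)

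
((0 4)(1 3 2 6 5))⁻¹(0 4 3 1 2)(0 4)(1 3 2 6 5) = (0 2 3 6 4)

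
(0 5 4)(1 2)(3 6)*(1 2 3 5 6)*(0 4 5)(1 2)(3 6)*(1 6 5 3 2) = (0 2 6)(1 5 3)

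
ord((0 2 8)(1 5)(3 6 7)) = 6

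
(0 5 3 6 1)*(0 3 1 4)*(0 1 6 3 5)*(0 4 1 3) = (0 4 3)(1 5 6)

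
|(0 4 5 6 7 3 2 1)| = 8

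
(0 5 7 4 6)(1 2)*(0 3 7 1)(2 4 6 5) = (0 2)(1 4 5)(3 7 6)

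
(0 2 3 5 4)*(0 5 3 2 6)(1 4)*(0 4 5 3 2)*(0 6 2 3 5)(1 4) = (0 2 6 1)(4 5)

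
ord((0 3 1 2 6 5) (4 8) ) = 6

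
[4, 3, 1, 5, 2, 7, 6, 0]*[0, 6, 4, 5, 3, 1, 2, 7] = [3, 5, 6, 1, 4, 7, 2, 0]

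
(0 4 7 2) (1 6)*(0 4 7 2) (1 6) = (0 7) (2 4) 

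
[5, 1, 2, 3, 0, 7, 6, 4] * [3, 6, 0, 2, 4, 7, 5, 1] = [7, 6, 0, 2, 3, 1, 5, 4]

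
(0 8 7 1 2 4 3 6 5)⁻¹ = (0 5 6 3 4 2 1 7 8)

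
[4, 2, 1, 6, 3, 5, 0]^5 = [4, 2, 1, 6, 3, 5, 0]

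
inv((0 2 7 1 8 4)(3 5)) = (0 4 8 1 7 2)(3 5)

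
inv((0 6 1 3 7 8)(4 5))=(0 8 7 3 1 6)(4 5)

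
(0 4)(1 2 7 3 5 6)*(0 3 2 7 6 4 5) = (0 5 4 3)(1 7 2 6)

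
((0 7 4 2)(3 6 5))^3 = (0 2 4 7)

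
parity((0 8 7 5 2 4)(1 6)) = even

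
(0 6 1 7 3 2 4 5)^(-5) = (0 7 4 6 3 5 1 2)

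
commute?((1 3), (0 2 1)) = no:(1 3) * (0 2 1) = (0 2 1 3), (0 2 1) * (1 3) = (0 2 3 1)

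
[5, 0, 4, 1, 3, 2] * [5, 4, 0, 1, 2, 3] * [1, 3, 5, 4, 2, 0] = [4, 0, 5, 2, 3, 1]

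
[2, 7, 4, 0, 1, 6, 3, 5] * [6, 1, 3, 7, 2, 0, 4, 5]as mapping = [0→3, 1→5, 2→2, 3→6, 4→1, 5→4, 6→7, 7→0]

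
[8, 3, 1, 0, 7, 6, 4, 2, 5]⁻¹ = [3, 2, 7, 1, 6, 8, 5, 4, 0]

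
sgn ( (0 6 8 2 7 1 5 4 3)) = 1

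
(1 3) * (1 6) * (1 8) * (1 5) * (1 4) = (1 3 6 8 5 4)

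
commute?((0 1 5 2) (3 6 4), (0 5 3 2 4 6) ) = no:(0 1 5 2) (3 6 4)*(0 5 3 2 4 6) = (0 1 3) (2 5 4), (0 5 3 2 4 6)*(0 1 5 2) (3 6 4) = (0 2 3) (1 5 6) 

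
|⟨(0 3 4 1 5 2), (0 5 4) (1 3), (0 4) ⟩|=72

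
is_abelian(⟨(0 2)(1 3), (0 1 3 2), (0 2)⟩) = no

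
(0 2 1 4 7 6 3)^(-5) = (0 1 7 3 2 4 6)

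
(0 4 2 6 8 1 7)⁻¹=(0 7 1 8 6 2 4)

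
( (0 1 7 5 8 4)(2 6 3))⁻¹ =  (0 4 8 5 7 1)(2 3 6)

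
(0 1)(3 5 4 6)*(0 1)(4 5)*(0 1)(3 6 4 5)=(0 1)(3 5)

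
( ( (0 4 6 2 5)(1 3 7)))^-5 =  (1 3 7)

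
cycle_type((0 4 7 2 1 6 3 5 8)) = 9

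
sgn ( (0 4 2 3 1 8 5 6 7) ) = 1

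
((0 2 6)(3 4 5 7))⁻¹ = (0 6 2)(3 7 5 4)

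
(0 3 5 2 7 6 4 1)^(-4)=(0 7)(1 2)(3 6)(4 5)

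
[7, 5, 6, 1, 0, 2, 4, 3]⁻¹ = [4, 3, 5, 7, 6, 1, 2, 0]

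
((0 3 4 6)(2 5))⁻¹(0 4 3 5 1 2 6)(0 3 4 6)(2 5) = (0 3 6 4 2 1 5)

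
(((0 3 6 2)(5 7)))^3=(0 2 6 3)(5 7)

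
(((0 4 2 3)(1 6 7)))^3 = (0 3 2 4)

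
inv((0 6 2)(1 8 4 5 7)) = (0 2 6)(1 7 5 4 8)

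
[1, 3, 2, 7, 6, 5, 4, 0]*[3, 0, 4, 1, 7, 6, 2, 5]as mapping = [0→0, 1→1, 2→4, 3→5, 4→2, 5→6, 6→7, 7→3]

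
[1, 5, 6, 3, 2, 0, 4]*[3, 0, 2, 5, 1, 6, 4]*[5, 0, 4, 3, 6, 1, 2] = [5, 2, 6, 1, 4, 3, 0]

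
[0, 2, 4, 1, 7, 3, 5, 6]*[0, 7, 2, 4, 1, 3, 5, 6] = [0, 2, 1, 7, 6, 4, 3, 5]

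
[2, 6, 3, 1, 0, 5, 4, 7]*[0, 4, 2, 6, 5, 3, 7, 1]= [2, 7, 6, 4, 0, 3, 5, 1]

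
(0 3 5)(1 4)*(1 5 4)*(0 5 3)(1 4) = (1 4 3)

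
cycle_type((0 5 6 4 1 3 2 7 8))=9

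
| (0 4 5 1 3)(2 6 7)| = 15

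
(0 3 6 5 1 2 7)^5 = (0 2 5 3 7 1 6)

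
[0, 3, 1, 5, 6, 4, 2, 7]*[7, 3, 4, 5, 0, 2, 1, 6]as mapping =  [0→7, 1→5, 2→3, 3→2, 4→1, 5→0, 6→4, 7→6]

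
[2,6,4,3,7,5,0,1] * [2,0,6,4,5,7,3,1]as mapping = [0→6,1→3,2→5,3→4,4→1,5→7,6→2,7→0]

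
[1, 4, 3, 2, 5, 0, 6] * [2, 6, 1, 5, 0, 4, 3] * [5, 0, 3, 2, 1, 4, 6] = [6, 5, 4, 0, 1, 3, 2]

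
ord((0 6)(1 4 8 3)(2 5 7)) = 12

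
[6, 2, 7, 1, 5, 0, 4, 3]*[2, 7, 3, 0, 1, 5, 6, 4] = [6, 3, 4, 7, 5, 2, 1, 0]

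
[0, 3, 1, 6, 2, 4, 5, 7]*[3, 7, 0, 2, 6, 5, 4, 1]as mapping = [0→3, 1→2, 2→7, 3→4, 4→0, 5→6, 6→5, 7→1]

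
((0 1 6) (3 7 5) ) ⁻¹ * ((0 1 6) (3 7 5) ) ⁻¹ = (0 1 6) (3 7 5) 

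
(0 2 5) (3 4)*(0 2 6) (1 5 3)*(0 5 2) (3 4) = (0 6 5) (1 2 4) 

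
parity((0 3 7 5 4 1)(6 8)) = even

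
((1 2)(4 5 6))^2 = (4 6 5)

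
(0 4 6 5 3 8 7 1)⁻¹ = (0 1 7 8 3 5 6 4)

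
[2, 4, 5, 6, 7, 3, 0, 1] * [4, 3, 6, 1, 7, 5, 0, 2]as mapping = [0→6, 1→7, 2→5, 3→0, 4→2, 5→1, 6→4, 7→3]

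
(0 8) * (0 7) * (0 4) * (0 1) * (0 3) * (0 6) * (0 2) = (0 8 7 4 1 3 6 2)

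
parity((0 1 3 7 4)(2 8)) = odd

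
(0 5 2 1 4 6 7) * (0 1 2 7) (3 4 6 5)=(0 3 4 5 7 1 6) 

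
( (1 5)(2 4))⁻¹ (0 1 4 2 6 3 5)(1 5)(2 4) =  (0 5 2 4 6 3 1)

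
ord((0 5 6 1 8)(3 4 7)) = 15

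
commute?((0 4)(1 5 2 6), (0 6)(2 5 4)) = no:(0 4)(1 5 2 6) * (0 6)(2 5 4) = (0 2)(1 4 6), (0 6)(2 5 4) * (0 4)(1 5 2 6) = (0 1 5)(4 6)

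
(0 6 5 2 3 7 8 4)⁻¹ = (0 4 8 7 3 2 5 6)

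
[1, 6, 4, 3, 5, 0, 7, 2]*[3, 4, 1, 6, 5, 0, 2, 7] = [4, 2, 5, 6, 0, 3, 7, 1]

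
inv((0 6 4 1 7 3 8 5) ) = (0 5 8 3 7 1 4 6) 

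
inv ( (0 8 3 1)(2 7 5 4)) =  (0 1 3 8)(2 4 5 7)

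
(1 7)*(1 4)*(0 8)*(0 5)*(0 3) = (0 8 5 3)(1 7 4)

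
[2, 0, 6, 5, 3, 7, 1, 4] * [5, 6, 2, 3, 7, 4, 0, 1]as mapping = [0→2, 1→5, 2→0, 3→4, 4→3, 5→1, 6→6, 7→7]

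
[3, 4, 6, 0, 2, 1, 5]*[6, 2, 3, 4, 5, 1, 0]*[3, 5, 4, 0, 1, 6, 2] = [1, 6, 3, 2, 0, 4, 5]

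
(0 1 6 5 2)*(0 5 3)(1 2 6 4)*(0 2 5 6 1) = (0 5 1 4)(2 6 3)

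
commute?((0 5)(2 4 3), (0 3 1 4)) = no:(0 5)(2 4 3) * (0 3 1 4) = (0 5 3 2)(1 4), (0 3 1 4) * (0 5)(2 4 3) = (0 2 4 5)(1 3)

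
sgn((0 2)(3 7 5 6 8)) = -1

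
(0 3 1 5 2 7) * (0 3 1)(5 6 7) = (0 1 6 7 3)(2 5)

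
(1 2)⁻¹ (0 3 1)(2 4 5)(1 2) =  (0 3 2)(1 4 5)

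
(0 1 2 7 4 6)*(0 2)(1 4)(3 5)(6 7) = (0 4 7 1)(2 6)(3 5)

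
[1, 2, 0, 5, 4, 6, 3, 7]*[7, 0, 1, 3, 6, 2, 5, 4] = [0, 1, 7, 2, 6, 5, 3, 4]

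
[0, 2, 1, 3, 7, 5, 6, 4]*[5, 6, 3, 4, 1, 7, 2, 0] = [5, 3, 6, 4, 0, 7, 2, 1]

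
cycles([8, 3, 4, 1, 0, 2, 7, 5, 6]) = (0 8 6 7 5 2 4) (1 3) 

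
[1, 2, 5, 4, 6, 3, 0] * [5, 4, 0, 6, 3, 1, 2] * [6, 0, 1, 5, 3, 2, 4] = [3, 6, 0, 5, 1, 4, 2]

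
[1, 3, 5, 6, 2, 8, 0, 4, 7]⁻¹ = [6, 0, 4, 1, 7, 2, 3, 8, 5]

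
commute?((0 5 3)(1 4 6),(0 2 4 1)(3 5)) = no:(0 5 3)(1 4 6)*(0 2 4 1)(3 5) = (0 3 2 4 6),(0 2 4 1)(3 5)*(0 5 3)(1 4 6) = (0 2 6 1 5)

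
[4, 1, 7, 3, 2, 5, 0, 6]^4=[6, 1, 4, 3, 0, 5, 7, 2]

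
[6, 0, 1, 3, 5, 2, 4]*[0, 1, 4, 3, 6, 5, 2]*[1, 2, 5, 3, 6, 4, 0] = [5, 1, 2, 3, 4, 6, 0]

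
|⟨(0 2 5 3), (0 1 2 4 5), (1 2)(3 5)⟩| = 120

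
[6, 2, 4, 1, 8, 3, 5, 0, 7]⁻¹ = [7, 3, 1, 5, 2, 6, 0, 8, 4]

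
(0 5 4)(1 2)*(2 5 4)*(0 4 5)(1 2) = (0 5 1)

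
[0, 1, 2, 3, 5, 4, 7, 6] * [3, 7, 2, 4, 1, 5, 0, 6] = [3, 7, 2, 4, 5, 1, 6, 0]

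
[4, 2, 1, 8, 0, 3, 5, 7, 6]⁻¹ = [4, 2, 1, 5, 0, 6, 8, 7, 3]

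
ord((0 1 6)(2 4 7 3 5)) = 15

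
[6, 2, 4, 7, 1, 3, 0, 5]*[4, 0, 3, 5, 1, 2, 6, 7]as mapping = [0→6, 1→3, 2→1, 3→7, 4→0, 5→5, 6→4, 7→2]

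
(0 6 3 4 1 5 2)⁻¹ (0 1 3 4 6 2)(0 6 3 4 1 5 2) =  (0 6 5 4 1 3)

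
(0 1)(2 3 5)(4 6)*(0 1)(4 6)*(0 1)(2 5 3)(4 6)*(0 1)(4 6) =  ()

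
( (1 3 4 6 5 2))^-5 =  (1 3 4 6 5 2)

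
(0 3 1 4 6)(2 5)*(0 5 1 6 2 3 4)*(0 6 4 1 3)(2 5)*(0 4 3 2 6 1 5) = (0 5 4)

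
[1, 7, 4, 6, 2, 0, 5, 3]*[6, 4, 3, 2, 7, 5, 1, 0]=[4, 0, 7, 1, 3, 6, 5, 2]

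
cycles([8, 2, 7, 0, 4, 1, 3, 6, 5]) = (0 8 5 1 2 7 6 3)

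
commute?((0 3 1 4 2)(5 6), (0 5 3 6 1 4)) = no:(0 3 1 4 2)(5 6)*(0 5 3 6 1 4) = (0 6 3 4 2 5 1), (0 5 3 6 1 4)*(0 3 1 4 2)(5 6) = (0 6 4 3 5 1 2)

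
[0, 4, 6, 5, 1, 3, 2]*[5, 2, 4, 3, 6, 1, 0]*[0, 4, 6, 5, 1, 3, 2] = [3, 2, 0, 4, 6, 5, 1]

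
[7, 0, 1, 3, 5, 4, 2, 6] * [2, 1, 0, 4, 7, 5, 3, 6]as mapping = [0→6, 1→2, 2→1, 3→4, 4→5, 5→7, 6→0, 7→3]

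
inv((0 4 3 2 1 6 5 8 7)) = (0 7 8 5 6 1 2 3 4)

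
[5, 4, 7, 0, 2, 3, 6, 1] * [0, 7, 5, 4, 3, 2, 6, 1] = [2, 3, 1, 0, 5, 4, 6, 7]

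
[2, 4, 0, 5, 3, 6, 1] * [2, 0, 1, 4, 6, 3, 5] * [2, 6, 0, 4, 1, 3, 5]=[6, 5, 0, 4, 1, 3, 2]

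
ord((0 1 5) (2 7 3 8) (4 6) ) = 12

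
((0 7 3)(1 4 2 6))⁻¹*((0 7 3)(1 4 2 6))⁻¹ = (0 7 3)(1 2)(4 6)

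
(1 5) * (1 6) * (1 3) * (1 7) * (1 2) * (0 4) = (0 4)(1 5 6 3 7 2)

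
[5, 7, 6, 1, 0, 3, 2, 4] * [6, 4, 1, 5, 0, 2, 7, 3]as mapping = [0→2, 1→3, 2→7, 3→4, 4→6, 5→5, 6→1, 7→0]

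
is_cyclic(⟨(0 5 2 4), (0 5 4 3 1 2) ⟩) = no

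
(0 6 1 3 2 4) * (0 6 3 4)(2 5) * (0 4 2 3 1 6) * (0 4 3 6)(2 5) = (0 1 5 6)(2 3)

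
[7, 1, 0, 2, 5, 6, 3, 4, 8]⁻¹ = [2, 1, 3, 6, 7, 4, 5, 0, 8]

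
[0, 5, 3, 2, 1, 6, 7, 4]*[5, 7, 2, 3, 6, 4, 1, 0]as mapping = [0→5, 1→4, 2→3, 3→2, 4→7, 5→1, 6→0, 7→6]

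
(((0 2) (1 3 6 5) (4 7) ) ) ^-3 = (0 2) (1 3 6 5) (4 7) 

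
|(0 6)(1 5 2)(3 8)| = 6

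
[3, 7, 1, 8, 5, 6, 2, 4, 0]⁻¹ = [8, 2, 6, 0, 7, 4, 5, 1, 3]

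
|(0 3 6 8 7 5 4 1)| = 8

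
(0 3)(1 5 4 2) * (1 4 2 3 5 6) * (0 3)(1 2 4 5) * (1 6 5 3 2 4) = (0 6 4)(1 5)(2 3)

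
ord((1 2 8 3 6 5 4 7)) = 8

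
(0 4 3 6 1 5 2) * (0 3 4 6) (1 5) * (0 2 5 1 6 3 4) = (0 3 2 4) (1 6) 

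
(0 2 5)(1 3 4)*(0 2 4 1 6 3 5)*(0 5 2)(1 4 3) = (0 3 4 6 1 2 5)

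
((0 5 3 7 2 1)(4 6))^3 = (0 7)(1 3)(2 5)(4 6)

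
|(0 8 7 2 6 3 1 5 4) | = 9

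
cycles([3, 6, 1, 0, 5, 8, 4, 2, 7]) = (0 3)(1 6 4 5 8 7 2)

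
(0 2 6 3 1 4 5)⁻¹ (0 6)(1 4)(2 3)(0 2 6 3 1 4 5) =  (1 6)(2 3)(4 5)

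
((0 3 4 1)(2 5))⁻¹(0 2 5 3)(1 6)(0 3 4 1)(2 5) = (0 6)(2 4 3 5)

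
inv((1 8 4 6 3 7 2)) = (1 2 7 3 6 4 8)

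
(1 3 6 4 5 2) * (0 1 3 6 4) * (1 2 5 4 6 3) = (0 2 1 3 6)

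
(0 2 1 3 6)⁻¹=(0 6 3 1 2)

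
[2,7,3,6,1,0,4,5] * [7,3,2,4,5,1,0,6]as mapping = [0→2,1→6,2→4,3→0,4→3,5→7,6→5,7→1]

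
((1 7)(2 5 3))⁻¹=(1 7)(2 3 5)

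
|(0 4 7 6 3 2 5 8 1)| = 9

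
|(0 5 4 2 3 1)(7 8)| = 6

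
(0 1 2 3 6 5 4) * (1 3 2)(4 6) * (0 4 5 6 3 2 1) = (0 2 1)(3 5)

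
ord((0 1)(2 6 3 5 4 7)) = 6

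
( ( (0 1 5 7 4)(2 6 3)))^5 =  (2 3 6)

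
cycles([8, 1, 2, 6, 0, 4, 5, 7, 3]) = (0 8 3 6 5 4)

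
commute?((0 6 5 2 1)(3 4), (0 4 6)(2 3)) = no:(0 6 5 2 1)(3 4) * (0 4 6)(2 3) = (1 4 2)(3 6 5), (0 4 6)(2 3) * (0 6 5 2 1)(3 4) = (0 3 1)(2 4 5)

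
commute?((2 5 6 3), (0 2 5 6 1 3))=no:(2 5 6 3) * (0 2 5 6 1 3)=(0 2 6)(1 3 5), (0 2 5 6 1 3) * (2 5 6 3)=(0 5 3)(1 2 6)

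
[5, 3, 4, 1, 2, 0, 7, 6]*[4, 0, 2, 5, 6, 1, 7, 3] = [1, 5, 6, 0, 2, 4, 3, 7]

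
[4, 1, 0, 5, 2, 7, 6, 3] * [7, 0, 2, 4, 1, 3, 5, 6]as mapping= [0→1, 1→0, 2→7, 3→3, 4→2, 5→6, 6→5, 7→4]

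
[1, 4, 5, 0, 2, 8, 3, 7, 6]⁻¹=[3, 0, 4, 6, 1, 2, 8, 7, 5]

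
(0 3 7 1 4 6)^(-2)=(0 4 7)(1 3 6)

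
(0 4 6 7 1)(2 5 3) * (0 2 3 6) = (0 4)(1 2 5 6 7)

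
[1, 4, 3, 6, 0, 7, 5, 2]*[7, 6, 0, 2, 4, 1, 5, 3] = [6, 4, 2, 5, 7, 3, 1, 0]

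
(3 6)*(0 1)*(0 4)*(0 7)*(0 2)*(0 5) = (0 1 4 7 2 5)(3 6)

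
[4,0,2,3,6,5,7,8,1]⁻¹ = [1,8,2,3,0,5,4,6,7]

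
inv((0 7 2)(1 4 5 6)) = (0 2 7)(1 6 5 4)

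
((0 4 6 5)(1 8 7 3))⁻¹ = (0 5 6 4)(1 3 7 8)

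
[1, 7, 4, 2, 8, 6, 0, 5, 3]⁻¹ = [6, 0, 3, 8, 2, 7, 5, 1, 4]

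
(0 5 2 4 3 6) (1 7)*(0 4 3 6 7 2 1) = (0 5 1 2 3 7) (4 6) 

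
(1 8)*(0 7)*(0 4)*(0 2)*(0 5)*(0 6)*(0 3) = (0 7 4 2 5 6 3)(1 8)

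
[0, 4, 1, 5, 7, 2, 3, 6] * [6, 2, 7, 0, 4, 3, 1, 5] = [6, 4, 2, 3, 5, 7, 0, 1]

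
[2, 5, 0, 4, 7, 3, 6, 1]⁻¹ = [2, 7, 0, 5, 3, 1, 6, 4]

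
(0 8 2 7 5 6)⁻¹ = (0 6 5 7 2 8)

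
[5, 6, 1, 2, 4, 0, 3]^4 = [0, 1, 2, 3, 4, 5, 6]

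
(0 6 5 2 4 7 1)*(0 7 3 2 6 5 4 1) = (0 5 6 4 3 2 1 7)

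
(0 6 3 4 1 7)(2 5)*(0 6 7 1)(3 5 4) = (0 7 6 5 2 4)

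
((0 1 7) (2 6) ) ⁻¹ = (0 7 1) (2 6) 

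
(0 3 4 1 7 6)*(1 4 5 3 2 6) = (0 2 6)(1 7)(3 5)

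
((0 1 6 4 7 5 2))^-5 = (0 6 7 2 1 4 5)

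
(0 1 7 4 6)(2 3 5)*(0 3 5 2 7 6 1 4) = (0 4 1 6 3 2 5 7)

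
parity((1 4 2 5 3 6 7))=even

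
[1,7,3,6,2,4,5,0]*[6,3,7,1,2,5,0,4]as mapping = [0→3,1→4,2→1,3→0,4→7,5→2,6→5,7→6]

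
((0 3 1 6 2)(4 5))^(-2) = (0 6 3 2 1)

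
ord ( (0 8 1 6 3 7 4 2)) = 8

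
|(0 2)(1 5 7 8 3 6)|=6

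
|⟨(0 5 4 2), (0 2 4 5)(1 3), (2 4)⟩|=48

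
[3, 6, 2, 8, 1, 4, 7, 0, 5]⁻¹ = [7, 4, 2, 0, 5, 8, 1, 6, 3]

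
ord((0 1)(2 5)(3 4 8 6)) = 4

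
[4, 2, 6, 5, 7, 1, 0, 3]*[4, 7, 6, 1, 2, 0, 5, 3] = [2, 6, 5, 0, 3, 7, 4, 1]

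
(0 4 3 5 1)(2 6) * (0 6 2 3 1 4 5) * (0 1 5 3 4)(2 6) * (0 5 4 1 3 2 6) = (0 2)(1 6)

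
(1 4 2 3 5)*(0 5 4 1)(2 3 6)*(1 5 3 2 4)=(0 3 1 5)(2 6 4)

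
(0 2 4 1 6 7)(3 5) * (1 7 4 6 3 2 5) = (0 5 2 6 4 7)(1 3)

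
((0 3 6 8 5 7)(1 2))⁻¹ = (0 7 5 8 6 3)(1 2)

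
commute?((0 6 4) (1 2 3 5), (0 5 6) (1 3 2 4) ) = no:(0 6 4) (1 2 3 5)*(0 5 6) (1 3 2 4) = (1 4 5 3 6), (0 5 6) (1 3 2 4)*(0 6 4) (1 2 3 5) = (0 1 5 4 2) 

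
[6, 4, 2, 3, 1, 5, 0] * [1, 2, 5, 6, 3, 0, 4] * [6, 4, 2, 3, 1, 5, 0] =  [1, 3, 5, 0, 2, 6, 4]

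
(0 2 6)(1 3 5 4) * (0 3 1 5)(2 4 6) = (0 4 5 6 3)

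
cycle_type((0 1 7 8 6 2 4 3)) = 8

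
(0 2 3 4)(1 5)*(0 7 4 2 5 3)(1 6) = (0 5 6 1 3 2)(4 7)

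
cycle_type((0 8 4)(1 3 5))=3^2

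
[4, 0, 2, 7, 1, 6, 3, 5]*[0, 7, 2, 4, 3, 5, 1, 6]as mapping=[0→3, 1→0, 2→2, 3→6, 4→7, 5→1, 6→4, 7→5]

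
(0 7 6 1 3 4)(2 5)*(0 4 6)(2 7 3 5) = (0 3 6 1 5 7)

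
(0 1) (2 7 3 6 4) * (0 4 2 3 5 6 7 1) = (1 4 3 7 5 6 2) 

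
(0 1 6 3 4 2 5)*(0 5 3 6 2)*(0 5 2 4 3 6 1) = (1 4 5 2 6)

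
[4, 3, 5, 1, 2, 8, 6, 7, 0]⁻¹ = [8, 3, 4, 1, 0, 2, 6, 7, 5]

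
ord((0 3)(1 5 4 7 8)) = 10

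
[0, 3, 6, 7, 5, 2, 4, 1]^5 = [0, 7, 6, 1, 5, 2, 4, 3]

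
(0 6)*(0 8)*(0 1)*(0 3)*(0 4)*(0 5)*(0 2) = (0 6 8 1 3 4 5 2)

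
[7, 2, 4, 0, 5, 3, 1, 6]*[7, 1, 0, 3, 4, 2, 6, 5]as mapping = [0→5, 1→0, 2→4, 3→7, 4→2, 5→3, 6→1, 7→6]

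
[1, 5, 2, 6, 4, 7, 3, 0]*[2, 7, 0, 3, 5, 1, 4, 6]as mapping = [0→7, 1→1, 2→0, 3→4, 4→5, 5→6, 6→3, 7→2]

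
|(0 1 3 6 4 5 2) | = 7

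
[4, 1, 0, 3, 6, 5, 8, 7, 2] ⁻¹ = [2, 1, 8, 3, 0, 5, 4, 7, 6] 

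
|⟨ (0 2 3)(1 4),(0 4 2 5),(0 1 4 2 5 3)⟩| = 720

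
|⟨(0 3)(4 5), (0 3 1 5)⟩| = 20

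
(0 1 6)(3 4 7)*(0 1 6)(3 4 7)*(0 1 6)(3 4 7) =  ()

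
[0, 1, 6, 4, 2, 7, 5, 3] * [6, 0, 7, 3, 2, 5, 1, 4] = [6, 0, 1, 2, 7, 4, 5, 3]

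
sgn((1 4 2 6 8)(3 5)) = -1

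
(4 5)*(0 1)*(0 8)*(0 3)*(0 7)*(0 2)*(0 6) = (0 1 8 3 7 2 6)(4 5)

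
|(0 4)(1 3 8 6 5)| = 10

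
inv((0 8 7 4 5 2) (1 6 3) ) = (0 2 5 4 7 8) (1 3 6) 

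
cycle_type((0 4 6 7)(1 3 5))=3.4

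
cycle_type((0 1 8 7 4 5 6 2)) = 8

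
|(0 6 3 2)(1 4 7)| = 12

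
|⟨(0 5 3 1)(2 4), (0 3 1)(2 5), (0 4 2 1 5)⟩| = 720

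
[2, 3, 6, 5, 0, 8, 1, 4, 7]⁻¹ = [4, 6, 0, 1, 7, 3, 2, 8, 5]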